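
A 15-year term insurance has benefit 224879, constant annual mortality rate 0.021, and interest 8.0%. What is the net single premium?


NSP = benefit * sum_{k=0}^{n-1} k_p_x * q * v^(k+1)
With constant q=0.021, v=0.925926
Sum = 0.160247
NSP = 224879 * 0.160247
= 36036.1291


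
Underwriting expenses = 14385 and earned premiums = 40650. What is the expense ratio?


Expense ratio = expenses / premiums
= 14385 / 40650
= 0.3539


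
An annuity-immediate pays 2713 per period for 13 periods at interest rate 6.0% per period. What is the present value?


PV = PMT * (1 - (1+i)^(-n)) / i
= 2713 * (1 - (1+0.06)^(-13)) / 0.06
= 2713 * (1 - 0.468839) / 0.06
= 2713 * 8.852683
= 24017.3289


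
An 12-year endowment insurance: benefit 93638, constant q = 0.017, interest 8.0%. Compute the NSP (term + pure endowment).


Term component = 11105.7704
Pure endowment = 12_p_x * v^12 * benefit = 0.814033 * 0.397114 * 93638 = 30269.7809
NSP = 41375.5512


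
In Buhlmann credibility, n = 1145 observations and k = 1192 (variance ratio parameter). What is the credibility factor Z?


Z = n / (n + k)
= 1145 / (1145 + 1192)
= 1145 / 2337
= 0.4899


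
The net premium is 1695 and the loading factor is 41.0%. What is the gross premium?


Gross = net * (1 + loading)
= 1695 * (1 + 0.41)
= 1695 * 1.41
= 2389.95


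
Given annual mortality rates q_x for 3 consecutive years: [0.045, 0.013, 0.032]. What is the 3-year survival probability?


p_k = 1 - q_k for each year
Survival = product of (1 - q_k)
= 0.955 * 0.987 * 0.968
= 0.9124


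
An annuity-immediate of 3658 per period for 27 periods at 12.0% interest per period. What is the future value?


FV = PMT * ((1+i)^n - 1) / i
= 3658 * ((1.12)^27 - 1) / 0.12
= 3658 * (21.324881 - 1) / 0.12
= 619570.1161


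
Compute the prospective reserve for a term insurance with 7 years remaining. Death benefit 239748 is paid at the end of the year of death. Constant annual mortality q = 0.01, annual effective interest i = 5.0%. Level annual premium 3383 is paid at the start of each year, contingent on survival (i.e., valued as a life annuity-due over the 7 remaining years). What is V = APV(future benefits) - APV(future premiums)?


v = 1/(1+i) = 0.952381
APV(future benefits) per unit = sum_{k=0}^{6} k_p_x * q * v^(k+1) = 0.056266
APV(future benefits) = 239748 * 0.056266 = 13489.7632
Life annuity-due factor ä_{x:7} = sum_{k=0}^{6} k_p_x * v^k = 5.907975
APV(future premiums) = 3383 * 5.907975 = 19986.6787
V = 13489.7632 - 19986.6787
= -6496.9155


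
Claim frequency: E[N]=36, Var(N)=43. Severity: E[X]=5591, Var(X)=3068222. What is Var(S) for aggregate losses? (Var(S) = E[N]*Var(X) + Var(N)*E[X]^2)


Var(S) = E[N]*Var(X) + Var(N)*E[X]^2
= 36*3068222 + 43*5591^2
= 110455992 + 1344149083
= 1.4546e+09


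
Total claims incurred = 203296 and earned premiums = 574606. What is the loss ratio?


Loss ratio = claims / premiums
= 203296 / 574606
= 0.3538


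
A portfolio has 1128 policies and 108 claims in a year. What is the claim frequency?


frequency = claims / policies
= 108 / 1128
= 0.0957


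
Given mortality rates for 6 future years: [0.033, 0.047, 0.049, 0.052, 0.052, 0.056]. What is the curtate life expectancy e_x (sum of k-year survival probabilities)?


e_x = sum_{k=1}^{n} k_p_x
k_p_x values:
  1_p_x = 0.967
  2_p_x = 0.921551
  3_p_x = 0.876395
  4_p_x = 0.830822
  5_p_x = 0.78762
  6_p_x = 0.743513
e_x = 5.1269


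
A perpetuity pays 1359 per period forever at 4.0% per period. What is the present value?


PV = PMT / i
= 1359 / 0.04
= 33975.0


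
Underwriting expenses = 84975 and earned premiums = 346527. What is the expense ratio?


Expense ratio = expenses / premiums
= 84975 / 346527
= 0.2452


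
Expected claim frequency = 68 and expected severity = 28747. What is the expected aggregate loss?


E[S] = E[N] * E[X]
= 68 * 28747
= 1.9548e+06


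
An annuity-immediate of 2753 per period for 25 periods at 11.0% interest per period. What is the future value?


FV = PMT * ((1+i)^n - 1) / i
= 2753 * ((1.11)^25 - 1) / 0.11
= 2753 * (13.585464 - 1) / 0.11
= 314979.835


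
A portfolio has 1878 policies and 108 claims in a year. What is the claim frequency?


frequency = claims / policies
= 108 / 1878
= 0.0575


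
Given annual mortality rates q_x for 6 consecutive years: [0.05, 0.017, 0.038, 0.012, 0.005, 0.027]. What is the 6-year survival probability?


p_k = 1 - q_k for each year
Survival = product of (1 - q_k)
= 0.95 * 0.983 * 0.962 * 0.988 * 0.995 * 0.973
= 0.8593


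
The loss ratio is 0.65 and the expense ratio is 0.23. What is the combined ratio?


Combined ratio = loss ratio + expense ratio
= 0.65 + 0.23
= 0.88


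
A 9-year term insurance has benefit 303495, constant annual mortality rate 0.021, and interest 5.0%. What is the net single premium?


NSP = benefit * sum_{k=0}^{n-1} k_p_x * q * v^(k+1)
With constant q=0.021, v=0.952381
Sum = 0.138267
NSP = 303495 * 0.138267
= 41963.3614


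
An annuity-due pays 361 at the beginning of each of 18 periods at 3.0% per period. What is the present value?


PV_due = PMT * (1-(1+i)^(-n))/i * (1+i)
PV_immediate = 4965.0182
PV_due = 4965.0182 * 1.03
= 5113.9688


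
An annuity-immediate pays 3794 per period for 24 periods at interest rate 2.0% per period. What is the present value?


PV = PMT * (1 - (1+i)^(-n)) / i
= 3794 * (1 - (1+0.02)^(-24)) / 0.02
= 3794 * (1 - 0.621721) / 0.02
= 3794 * 18.913926
= 71759.4337


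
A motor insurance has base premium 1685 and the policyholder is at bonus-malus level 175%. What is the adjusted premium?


adjusted = base * BM_level / 100
= 1685 * 175 / 100
= 1685 * 1.75
= 2948.75


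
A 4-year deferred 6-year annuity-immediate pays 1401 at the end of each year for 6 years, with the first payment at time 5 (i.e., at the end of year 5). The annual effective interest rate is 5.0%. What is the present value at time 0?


PV at time 4 of the 6-year annuity-immediate:
a_n = 1401 * (1-(1+0.05)^(-6))/0.05 = 7111.0446
Discount back 4 years to time 0:
PV = 7111.0446 * (1+0.05)^(-4)
= 7111.0446 * 0.822702
= 5850.274


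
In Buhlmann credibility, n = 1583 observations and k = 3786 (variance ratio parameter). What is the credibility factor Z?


Z = n / (n + k)
= 1583 / (1583 + 3786)
= 1583 / 5369
= 0.2948


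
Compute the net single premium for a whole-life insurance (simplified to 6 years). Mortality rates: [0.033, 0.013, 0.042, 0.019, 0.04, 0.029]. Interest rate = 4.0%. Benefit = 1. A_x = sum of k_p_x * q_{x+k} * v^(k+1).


v = 0.961538
Year 0: k_p_x=1.0, q=0.033, term=0.031731
Year 1: k_p_x=0.967, q=0.013, term=0.011623
Year 2: k_p_x=0.954429, q=0.042, term=0.035636
Year 3: k_p_x=0.914343, q=0.019, term=0.01485
Year 4: k_p_x=0.89697, q=0.04, term=0.02949
Year 5: k_p_x=0.861092, q=0.029, term=0.019735
A_x = 0.1431


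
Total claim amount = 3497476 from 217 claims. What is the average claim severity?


severity = total / number
= 3497476 / 217
= 16117.4009


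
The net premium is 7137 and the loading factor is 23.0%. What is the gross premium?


Gross = net * (1 + loading)
= 7137 * (1 + 0.23)
= 7137 * 1.23
= 8778.51


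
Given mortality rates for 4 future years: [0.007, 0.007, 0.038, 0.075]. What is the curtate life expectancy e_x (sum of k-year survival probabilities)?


e_x = sum_{k=1}^{n} k_p_x
k_p_x values:
  1_p_x = 0.993
  2_p_x = 0.986049
  3_p_x = 0.948579
  4_p_x = 0.877436
e_x = 3.8051


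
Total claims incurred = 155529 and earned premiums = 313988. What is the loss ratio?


Loss ratio = claims / premiums
= 155529 / 313988
= 0.4953


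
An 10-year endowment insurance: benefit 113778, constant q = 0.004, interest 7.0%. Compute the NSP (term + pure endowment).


Term component = 3146.5616
Pure endowment = 10_p_x * v^10 * benefit = 0.960712 * 0.508349 * 113778 = 55566.6101
NSP = 58713.1717


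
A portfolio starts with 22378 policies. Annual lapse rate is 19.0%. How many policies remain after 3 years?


remaining = initial * (1 - lapse)^years
= 22378 * (1 - 0.19)^3
= 22378 * 0.531441
= 11892.5867


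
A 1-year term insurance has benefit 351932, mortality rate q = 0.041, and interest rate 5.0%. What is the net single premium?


NSP = benefit * q * v
v = 1/(1+i) = 0.952381
NSP = 351932 * 0.041 * 0.952381
= 13742.1067


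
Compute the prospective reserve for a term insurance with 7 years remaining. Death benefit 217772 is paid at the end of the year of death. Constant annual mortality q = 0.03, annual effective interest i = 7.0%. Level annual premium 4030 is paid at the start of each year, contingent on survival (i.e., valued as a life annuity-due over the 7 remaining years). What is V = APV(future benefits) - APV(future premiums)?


v = 1/(1+i) = 0.934579
APV(future benefits) per unit = sum_{k=0}^{6} k_p_x * q * v^(k+1) = 0.149049
APV(future benefits) = 217772 * 0.149049 = 32458.6264
Life annuity-due factor ä_{x:7} = sum_{k=0}^{6} k_p_x * v^k = 5.316069
APV(future premiums) = 4030 * 5.316069 = 21423.7587
V = 32458.6264 - 21423.7587
= 11034.8678


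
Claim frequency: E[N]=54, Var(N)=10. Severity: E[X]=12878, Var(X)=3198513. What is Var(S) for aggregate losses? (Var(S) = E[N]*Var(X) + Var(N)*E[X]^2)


Var(S) = E[N]*Var(X) + Var(N)*E[X]^2
= 54*3198513 + 10*12878^2
= 172719702 + 1658428840
= 1.8311e+09


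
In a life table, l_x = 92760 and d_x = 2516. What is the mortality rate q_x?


q_x = d_x / l_x
= 2516 / 92760
= 0.0271


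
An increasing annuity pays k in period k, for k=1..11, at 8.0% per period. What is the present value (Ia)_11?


(Ia)_n = sum_{k=1}^{n} k * v^k, v = 1/(1+i)
v = 0.925926
Sum computed term by term:
(Ia)_11 = 37.4046


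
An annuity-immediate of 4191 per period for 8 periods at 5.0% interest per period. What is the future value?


FV = PMT * ((1+i)^n - 1) / i
= 4191 * ((1.05)^8 - 1) / 0.05
= 4191 * (1.477455 - 1) / 0.05
= 40020.3153


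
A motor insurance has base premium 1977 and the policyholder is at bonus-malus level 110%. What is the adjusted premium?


adjusted = base * BM_level / 100
= 1977 * 110 / 100
= 1977 * 1.1
= 2174.7


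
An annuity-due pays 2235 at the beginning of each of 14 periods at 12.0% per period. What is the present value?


PV_due = PMT * (1-(1+i)^(-n))/i * (1+i)
PV_immediate = 14813.956
PV_due = 14813.956 * 1.12
= 16591.6307


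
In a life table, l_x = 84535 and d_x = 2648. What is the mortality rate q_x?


q_x = d_x / l_x
= 2648 / 84535
= 0.0313


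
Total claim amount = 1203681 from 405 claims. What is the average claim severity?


severity = total / number
= 1203681 / 405
= 2972.0519


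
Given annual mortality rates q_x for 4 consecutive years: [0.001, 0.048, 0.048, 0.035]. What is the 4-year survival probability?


p_k = 1 - q_k for each year
Survival = product of (1 - q_k)
= 0.999 * 0.952 * 0.952 * 0.965
= 0.8737


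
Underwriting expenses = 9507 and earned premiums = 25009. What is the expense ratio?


Expense ratio = expenses / premiums
= 9507 / 25009
= 0.3801


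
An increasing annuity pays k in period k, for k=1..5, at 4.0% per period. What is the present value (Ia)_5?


(Ia)_n = sum_{k=1}^{n} k * v^k, v = 1/(1+i)
v = 0.961538
Sum computed term by term:
(Ia)_5 = 13.0065


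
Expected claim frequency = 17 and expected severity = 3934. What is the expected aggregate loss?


E[S] = E[N] * E[X]
= 17 * 3934
= 66878


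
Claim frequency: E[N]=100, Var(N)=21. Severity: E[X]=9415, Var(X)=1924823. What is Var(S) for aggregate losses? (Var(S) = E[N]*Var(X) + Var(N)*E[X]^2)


Var(S) = E[N]*Var(X) + Var(N)*E[X]^2
= 100*1924823 + 21*9415^2
= 192482300 + 1861486725
= 2.0540e+09


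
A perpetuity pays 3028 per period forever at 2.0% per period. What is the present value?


PV = PMT / i
= 3028 / 0.02
= 151400.0


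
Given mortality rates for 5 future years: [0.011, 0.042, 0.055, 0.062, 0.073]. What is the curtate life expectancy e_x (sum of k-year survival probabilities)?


e_x = sum_{k=1}^{n} k_p_x
k_p_x values:
  1_p_x = 0.989
  2_p_x = 0.947462
  3_p_x = 0.895352
  4_p_x = 0.83984
  5_p_x = 0.778531
e_x = 4.4502


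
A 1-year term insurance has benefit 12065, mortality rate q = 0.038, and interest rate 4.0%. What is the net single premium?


NSP = benefit * q * v
v = 1/(1+i) = 0.961538
NSP = 12065 * 0.038 * 0.961538
= 440.8365


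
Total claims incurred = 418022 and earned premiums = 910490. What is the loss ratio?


Loss ratio = claims / premiums
= 418022 / 910490
= 0.4591


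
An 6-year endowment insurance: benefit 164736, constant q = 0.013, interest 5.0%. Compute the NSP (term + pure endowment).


Term component = 10542.3008
Pure endowment = 6_p_x * v^6 * benefit = 0.924491 * 0.746215 * 164736 = 113646.3883
NSP = 124188.6891


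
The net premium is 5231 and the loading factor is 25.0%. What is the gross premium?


Gross = net * (1 + loading)
= 5231 * (1 + 0.25)
= 5231 * 1.25
= 6538.75


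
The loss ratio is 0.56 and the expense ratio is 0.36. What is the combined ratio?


Combined ratio = loss ratio + expense ratio
= 0.56 + 0.36
= 0.92


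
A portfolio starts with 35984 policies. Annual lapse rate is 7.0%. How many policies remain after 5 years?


remaining = initial * (1 - lapse)^years
= 35984 * (1 - 0.07)^5
= 35984 * 0.695688
= 25033.6503


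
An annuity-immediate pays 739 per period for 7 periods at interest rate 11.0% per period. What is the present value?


PV = PMT * (1 - (1+i)^(-n)) / i
= 739 * (1 - (1+0.11)^(-7)) / 0.11
= 739 * (1 - 0.481658) / 0.11
= 739 * 4.712196
= 3482.313


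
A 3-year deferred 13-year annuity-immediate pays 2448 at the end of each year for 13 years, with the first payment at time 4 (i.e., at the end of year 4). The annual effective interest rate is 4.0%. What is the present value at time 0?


PV at time 3 of the 13-year annuity-immediate:
a_n = 2448 * (1-(1+0.04)^(-13))/0.04 = 24444.8659
Discount back 3 years to time 0:
PV = 24444.8659 * (1+0.04)^(-3)
= 24444.8659 * 0.888996
= 21731.3968


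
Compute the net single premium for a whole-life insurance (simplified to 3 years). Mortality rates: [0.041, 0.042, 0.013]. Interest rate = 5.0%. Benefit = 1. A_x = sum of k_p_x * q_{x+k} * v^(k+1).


v = 0.952381
Year 0: k_p_x=1.0, q=0.041, term=0.039048
Year 1: k_p_x=0.959, q=0.042, term=0.036533
Year 2: k_p_x=0.918722, q=0.013, term=0.010317
A_x = 0.0859


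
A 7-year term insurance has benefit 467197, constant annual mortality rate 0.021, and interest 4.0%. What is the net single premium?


NSP = benefit * sum_{k=0}^{n-1} k_p_x * q * v^(k+1)
With constant q=0.021, v=0.961538
Sum = 0.118768
NSP = 467197 * 0.118768
= 55488.2065


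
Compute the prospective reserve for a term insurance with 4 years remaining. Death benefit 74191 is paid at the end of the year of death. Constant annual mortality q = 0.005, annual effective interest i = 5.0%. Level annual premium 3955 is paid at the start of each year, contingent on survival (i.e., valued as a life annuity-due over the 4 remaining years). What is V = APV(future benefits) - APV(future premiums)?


v = 1/(1+i) = 0.952381
APV(future benefits) per unit = sum_{k=0}^{3} k_p_x * q * v^(k+1) = 0.017603
APV(future benefits) = 74191 * 0.017603 = 1305.9544
Life annuity-due factor ä_{x:4} = sum_{k=0}^{3} k_p_x * v^k = 3.696546
APV(future premiums) = 3955 * 3.696546 = 14619.8379
V = 1305.9544 - 14619.8379
= -13313.8836


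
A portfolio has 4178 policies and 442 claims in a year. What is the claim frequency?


frequency = claims / policies
= 442 / 4178
= 0.1058


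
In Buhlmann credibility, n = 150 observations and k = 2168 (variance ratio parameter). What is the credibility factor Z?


Z = n / (n + k)
= 150 / (150 + 2168)
= 150 / 2318
= 0.0647


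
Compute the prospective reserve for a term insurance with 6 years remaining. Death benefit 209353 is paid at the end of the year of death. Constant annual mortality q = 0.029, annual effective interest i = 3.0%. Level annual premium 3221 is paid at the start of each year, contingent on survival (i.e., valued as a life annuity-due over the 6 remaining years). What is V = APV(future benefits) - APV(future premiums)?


v = 1/(1+i) = 0.970874
APV(future benefits) per unit = sum_{k=0}^{5} k_p_x * q * v^(k+1) = 0.14651
APV(future benefits) = 209353 * 0.14651 = 30672.39
Life annuity-due factor ä_{x:6} = sum_{k=0}^{5} k_p_x * v^k = 5.203645
APV(future premiums) = 3221 * 5.203645 = 16760.9404
V = 30672.39 - 16760.9404
= 13911.4497


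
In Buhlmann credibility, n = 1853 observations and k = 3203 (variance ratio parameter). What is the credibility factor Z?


Z = n / (n + k)
= 1853 / (1853 + 3203)
= 1853 / 5056
= 0.3665


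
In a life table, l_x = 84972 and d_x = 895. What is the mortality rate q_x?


q_x = d_x / l_x
= 895 / 84972
= 0.0105


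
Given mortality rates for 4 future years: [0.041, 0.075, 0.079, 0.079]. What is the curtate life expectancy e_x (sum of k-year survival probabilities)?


e_x = sum_{k=1}^{n} k_p_x
k_p_x values:
  1_p_x = 0.959
  2_p_x = 0.887075
  3_p_x = 0.816996
  4_p_x = 0.752453
e_x = 3.4155


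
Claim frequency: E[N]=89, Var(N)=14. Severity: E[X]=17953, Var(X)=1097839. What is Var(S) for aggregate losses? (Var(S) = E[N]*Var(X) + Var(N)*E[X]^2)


Var(S) = E[N]*Var(X) + Var(N)*E[X]^2
= 89*1097839 + 14*17953^2
= 97707671 + 4512342926
= 4.6101e+09


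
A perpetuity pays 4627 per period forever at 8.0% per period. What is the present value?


PV = PMT / i
= 4627 / 0.08
= 57837.5


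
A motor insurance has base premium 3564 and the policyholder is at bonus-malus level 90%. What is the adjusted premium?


adjusted = base * BM_level / 100
= 3564 * 90 / 100
= 3564 * 0.9
= 3207.6


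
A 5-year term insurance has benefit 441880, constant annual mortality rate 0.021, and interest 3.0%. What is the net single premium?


NSP = benefit * sum_{k=0}^{n-1} k_p_x * q * v^(k+1)
With constant q=0.021, v=0.970874
Sum = 0.092334
NSP = 441880 * 0.092334
= 40800.6152


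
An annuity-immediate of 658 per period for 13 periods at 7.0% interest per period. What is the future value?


FV = PMT * ((1+i)^n - 1) / i
= 658 * ((1.07)^13 - 1) / 0.07
= 658 * (2.409845 - 1) / 0.07
= 13252.543


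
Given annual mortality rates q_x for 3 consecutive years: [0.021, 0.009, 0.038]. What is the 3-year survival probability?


p_k = 1 - q_k for each year
Survival = product of (1 - q_k)
= 0.979 * 0.991 * 0.962
= 0.9333


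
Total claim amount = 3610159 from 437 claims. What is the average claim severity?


severity = total / number
= 3610159 / 437
= 8261.2334


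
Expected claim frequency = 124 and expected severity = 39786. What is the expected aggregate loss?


E[S] = E[N] * E[X]
= 124 * 39786
= 4.9335e+06


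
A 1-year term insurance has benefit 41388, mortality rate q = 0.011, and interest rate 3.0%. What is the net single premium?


NSP = benefit * q * v
v = 1/(1+i) = 0.970874
NSP = 41388 * 0.011 * 0.970874
= 442.0078


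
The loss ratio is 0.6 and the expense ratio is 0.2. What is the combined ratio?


Combined ratio = loss ratio + expense ratio
= 0.6 + 0.2
= 0.8


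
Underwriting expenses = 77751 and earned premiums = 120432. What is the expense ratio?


Expense ratio = expenses / premiums
= 77751 / 120432
= 0.6456


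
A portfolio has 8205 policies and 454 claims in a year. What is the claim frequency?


frequency = claims / policies
= 454 / 8205
= 0.0553


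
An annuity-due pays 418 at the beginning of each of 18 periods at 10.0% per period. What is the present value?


PV_due = PMT * (1-(1+i)^(-n))/i * (1+i)
PV_immediate = 3428.1903
PV_due = 3428.1903 * 1.1
= 3771.0093


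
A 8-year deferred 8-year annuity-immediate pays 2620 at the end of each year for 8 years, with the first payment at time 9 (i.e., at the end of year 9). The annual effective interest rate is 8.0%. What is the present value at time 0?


PV at time 8 of the 8-year annuity-immediate:
a_n = 2620 * (1-(1+0.08)^(-8))/0.08 = 15056.194
Discount back 8 years to time 0:
PV = 15056.194 * (1+0.08)^(-8)
= 15056.194 * 0.540269
= 8134.3932


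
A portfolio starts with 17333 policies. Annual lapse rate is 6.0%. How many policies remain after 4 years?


remaining = initial * (1 - lapse)^years
= 17333 * (1 - 0.06)^4
= 17333 * 0.780749
= 13532.7217


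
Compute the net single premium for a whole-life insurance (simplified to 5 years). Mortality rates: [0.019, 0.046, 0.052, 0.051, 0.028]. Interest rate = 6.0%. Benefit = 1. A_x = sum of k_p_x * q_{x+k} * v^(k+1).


v = 0.943396
Year 0: k_p_x=1.0, q=0.019, term=0.017925
Year 1: k_p_x=0.981, q=0.046, term=0.040162
Year 2: k_p_x=0.935874, q=0.052, term=0.04086
Year 3: k_p_x=0.887209, q=0.051, term=0.03584
Year 4: k_p_x=0.841961, q=0.028, term=0.017617
A_x = 0.1524


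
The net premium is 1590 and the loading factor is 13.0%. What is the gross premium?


Gross = net * (1 + loading)
= 1590 * (1 + 0.13)
= 1590 * 1.13
= 1796.7


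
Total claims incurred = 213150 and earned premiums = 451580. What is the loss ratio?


Loss ratio = claims / premiums
= 213150 / 451580
= 0.472


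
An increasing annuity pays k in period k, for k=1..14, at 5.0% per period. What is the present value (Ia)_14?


(Ia)_n = sum_{k=1}^{n} k * v^k, v = 1/(1+i)
v = 0.952381
Sum computed term by term:
(Ia)_14 = 66.4524


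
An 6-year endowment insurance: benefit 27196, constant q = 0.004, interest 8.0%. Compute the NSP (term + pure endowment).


Term component = 498.3395
Pure endowment = 6_p_x * v^6 * benefit = 0.976239 * 0.63017 * 27196 = 16730.8702
NSP = 17229.2097


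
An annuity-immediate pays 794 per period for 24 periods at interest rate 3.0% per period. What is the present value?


PV = PMT * (1 - (1+i)^(-n)) / i
= 794 * (1 - (1+0.03)^(-24)) / 0.03
= 794 * (1 - 0.491934) / 0.03
= 794 * 16.935542
= 13446.8204


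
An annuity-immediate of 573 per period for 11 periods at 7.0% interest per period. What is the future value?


FV = PMT * ((1+i)^n - 1) / i
= 573 * ((1.07)^11 - 1) / 0.07
= 573 * (2.104852 - 1) / 0.07
= 9044.0024


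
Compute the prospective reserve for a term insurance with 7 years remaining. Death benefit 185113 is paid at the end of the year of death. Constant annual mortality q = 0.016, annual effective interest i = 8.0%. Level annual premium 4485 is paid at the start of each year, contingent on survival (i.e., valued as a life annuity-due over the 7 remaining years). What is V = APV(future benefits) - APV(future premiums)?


v = 1/(1+i) = 0.925926
APV(future benefits) per unit = sum_{k=0}^{6} k_p_x * q * v^(k+1) = 0.079801
APV(future benefits) = 185113 * 0.079801 = 14772.2028
Life annuity-due factor ä_{x:7} = sum_{k=0}^{6} k_p_x * v^k = 5.386568
APV(future premiums) = 4485 * 5.386568 = 24158.7557
V = 14772.2028 - 24158.7557
= -9386.5529


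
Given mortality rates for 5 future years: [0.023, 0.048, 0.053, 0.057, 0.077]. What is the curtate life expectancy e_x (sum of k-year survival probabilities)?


e_x = sum_{k=1}^{n} k_p_x
k_p_x values:
  1_p_x = 0.977
  2_p_x = 0.930104
  3_p_x = 0.880808
  4_p_x = 0.830602
  5_p_x = 0.766646
e_x = 4.3852


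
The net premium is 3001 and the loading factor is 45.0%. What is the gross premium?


Gross = net * (1 + loading)
= 3001 * (1 + 0.45)
= 3001 * 1.45
= 4351.45


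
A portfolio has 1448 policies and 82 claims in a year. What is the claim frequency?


frequency = claims / policies
= 82 / 1448
= 0.0566


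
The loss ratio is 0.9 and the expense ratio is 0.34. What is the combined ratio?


Combined ratio = loss ratio + expense ratio
= 0.9 + 0.34
= 1.24


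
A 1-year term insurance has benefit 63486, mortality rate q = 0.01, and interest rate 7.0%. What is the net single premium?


NSP = benefit * q * v
v = 1/(1+i) = 0.934579
NSP = 63486 * 0.01 * 0.934579
= 593.3271


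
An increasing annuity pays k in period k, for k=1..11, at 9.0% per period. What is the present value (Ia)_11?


(Ia)_n = sum_{k=1}^{n} k * v^k, v = 1/(1+i)
v = 0.917431
Sum computed term by term:
(Ia)_11 = 35.0533


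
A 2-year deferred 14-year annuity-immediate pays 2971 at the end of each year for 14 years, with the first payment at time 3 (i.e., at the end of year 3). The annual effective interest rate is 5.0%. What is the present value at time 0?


PV at time 2 of the 14-year annuity-immediate:
a_n = 2971 * (1-(1+0.05)^(-14))/0.05 = 29408.8622
Discount back 2 years to time 0:
PV = 29408.8622 * (1+0.05)^(-2)
= 29408.8622 * 0.907029
= 26674.705


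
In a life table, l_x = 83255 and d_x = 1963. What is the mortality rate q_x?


q_x = d_x / l_x
= 1963 / 83255
= 0.0236


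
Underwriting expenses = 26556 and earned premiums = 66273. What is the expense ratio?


Expense ratio = expenses / premiums
= 26556 / 66273
= 0.4007


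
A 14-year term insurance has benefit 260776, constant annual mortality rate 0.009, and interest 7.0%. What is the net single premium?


NSP = benefit * sum_{k=0}^{n-1} k_p_x * q * v^(k+1)
With constant q=0.009, v=0.934579
Sum = 0.074995
NSP = 260776 * 0.074995
= 19556.8989


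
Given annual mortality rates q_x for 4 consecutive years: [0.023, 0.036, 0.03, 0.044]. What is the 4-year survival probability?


p_k = 1 - q_k for each year
Survival = product of (1 - q_k)
= 0.977 * 0.964 * 0.97 * 0.956
= 0.8734


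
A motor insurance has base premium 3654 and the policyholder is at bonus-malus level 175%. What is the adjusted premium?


adjusted = base * BM_level / 100
= 3654 * 175 / 100
= 3654 * 1.75
= 6394.5


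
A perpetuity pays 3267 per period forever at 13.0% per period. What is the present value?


PV = PMT / i
= 3267 / 0.13
= 25130.7692


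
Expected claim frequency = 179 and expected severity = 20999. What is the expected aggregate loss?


E[S] = E[N] * E[X]
= 179 * 20999
= 3.7588e+06


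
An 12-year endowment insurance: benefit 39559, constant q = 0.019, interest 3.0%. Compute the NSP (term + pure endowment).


Term component = 6792.7844
Pure endowment = 12_p_x * v^12 * benefit = 0.79438 * 0.70138 * 39559 = 22040.7667
NSP = 28833.551


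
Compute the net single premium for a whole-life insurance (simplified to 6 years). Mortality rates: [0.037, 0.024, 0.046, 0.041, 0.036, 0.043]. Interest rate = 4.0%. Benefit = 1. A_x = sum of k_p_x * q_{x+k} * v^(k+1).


v = 0.961538
Year 0: k_p_x=1.0, q=0.037, term=0.035577
Year 1: k_p_x=0.963, q=0.024, term=0.021368
Year 2: k_p_x=0.939888, q=0.046, term=0.038436
Year 3: k_p_x=0.896653, q=0.041, term=0.031425
Year 4: k_p_x=0.85989, q=0.036, term=0.025444
Year 5: k_p_x=0.828934, q=0.043, term=0.02817
A_x = 0.1804


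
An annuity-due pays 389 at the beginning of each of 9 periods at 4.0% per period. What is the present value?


PV_due = PMT * (1-(1+i)^(-n))/i * (1+i)
PV_immediate = 2892.344
PV_due = 2892.344 * 1.04
= 3008.0378


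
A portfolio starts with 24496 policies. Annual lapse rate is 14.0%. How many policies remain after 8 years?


remaining = initial * (1 - lapse)^years
= 24496 * (1 - 0.14)^8
= 24496 * 0.299218
= 7329.6423


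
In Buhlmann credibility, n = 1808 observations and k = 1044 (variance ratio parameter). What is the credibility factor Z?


Z = n / (n + k)
= 1808 / (1808 + 1044)
= 1808 / 2852
= 0.6339


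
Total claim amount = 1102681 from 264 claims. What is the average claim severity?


severity = total / number
= 1102681 / 264
= 4176.822


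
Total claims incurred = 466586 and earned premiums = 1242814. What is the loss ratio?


Loss ratio = claims / premiums
= 466586 / 1242814
= 0.3754


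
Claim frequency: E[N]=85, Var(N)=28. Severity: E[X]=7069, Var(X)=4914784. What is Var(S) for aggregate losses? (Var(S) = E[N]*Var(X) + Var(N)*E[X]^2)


Var(S) = E[N]*Var(X) + Var(N)*E[X]^2
= 85*4914784 + 28*7069^2
= 417756640 + 1399181308
= 1.8169e+09


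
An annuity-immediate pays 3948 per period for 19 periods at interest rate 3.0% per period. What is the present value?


PV = PMT * (1 - (1+i)^(-n)) / i
= 3948 * (1 - (1+0.03)^(-19)) / 0.03
= 3948 * (1 - 0.570286) / 0.03
= 3948 * 14.323799
= 56550.3589


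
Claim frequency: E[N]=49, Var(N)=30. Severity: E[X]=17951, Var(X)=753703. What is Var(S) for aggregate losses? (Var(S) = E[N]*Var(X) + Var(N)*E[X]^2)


Var(S) = E[N]*Var(X) + Var(N)*E[X]^2
= 49*753703 + 30*17951^2
= 36931447 + 9667152030
= 9.7041e+09


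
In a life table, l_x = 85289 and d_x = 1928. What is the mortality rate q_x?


q_x = d_x / l_x
= 1928 / 85289
= 0.0226


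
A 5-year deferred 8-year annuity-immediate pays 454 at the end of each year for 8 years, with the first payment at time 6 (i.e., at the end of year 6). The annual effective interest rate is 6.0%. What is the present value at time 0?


PV at time 5 of the 8-year annuity-immediate:
a_n = 454 * (1-(1+0.06)^(-8))/0.06 = 2819.2464
Discount back 5 years to time 0:
PV = 2819.2464 * (1+0.06)^(-5)
= 2819.2464 * 0.747258
= 2106.7049


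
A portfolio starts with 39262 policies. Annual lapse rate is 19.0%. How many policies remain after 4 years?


remaining = initial * (1 - lapse)^years
= 39262 * (1 - 0.19)^4
= 39262 * 0.430467
= 16901.0036


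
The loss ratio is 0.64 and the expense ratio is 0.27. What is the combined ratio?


Combined ratio = loss ratio + expense ratio
= 0.64 + 0.27
= 0.91


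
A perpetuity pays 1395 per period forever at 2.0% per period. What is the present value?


PV = PMT / i
= 1395 / 0.02
= 69750.0


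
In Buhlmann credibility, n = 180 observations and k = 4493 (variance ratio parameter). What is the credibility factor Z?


Z = n / (n + k)
= 180 / (180 + 4493)
= 180 / 4673
= 0.0385


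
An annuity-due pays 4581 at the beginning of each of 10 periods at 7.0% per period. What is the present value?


PV_due = PMT * (1-(1+i)^(-n))/i * (1+i)
PV_immediate = 32175.027
PV_due = 32175.027 * 1.07
= 34427.2789


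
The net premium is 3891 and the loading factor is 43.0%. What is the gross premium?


Gross = net * (1 + loading)
= 3891 * (1 + 0.43)
= 3891 * 1.43
= 5564.13


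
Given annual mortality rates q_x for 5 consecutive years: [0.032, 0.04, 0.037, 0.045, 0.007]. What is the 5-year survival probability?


p_k = 1 - q_k for each year
Survival = product of (1 - q_k)
= 0.968 * 0.96 * 0.963 * 0.955 * 0.993
= 0.8486


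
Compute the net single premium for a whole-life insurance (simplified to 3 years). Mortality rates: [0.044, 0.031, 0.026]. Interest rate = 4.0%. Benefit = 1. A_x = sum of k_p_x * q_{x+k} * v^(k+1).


v = 0.961538
Year 0: k_p_x=1.0, q=0.044, term=0.042308
Year 1: k_p_x=0.956, q=0.031, term=0.0274
Year 2: k_p_x=0.926364, q=0.026, term=0.021412
A_x = 0.0911


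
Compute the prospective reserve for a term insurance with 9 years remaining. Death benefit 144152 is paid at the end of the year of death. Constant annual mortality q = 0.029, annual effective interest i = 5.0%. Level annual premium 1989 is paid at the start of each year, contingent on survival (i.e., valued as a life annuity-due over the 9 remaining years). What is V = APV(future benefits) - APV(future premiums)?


v = 1/(1+i) = 0.952381
APV(future benefits) per unit = sum_{k=0}^{8} k_p_x * q * v^(k+1) = 0.18552
APV(future benefits) = 144152 * 0.18552 = 26743.1079
Life annuity-due factor ä_{x:9} = sum_{k=0}^{8} k_p_x * v^k = 6.717111
APV(future premiums) = 1989 * 6.717111 = 13360.3332
V = 26743.1079 - 13360.3332
= 13382.7747


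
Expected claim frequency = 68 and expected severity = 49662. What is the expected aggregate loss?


E[S] = E[N] * E[X]
= 68 * 49662
= 3.3770e+06


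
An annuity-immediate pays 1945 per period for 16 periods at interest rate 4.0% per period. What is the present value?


PV = PMT * (1 - (1+i)^(-n)) / i
= 1945 * (1 - (1+0.04)^(-16)) / 0.04
= 1945 * (1 - 0.533908) / 0.04
= 1945 * 11.652296
= 22663.715


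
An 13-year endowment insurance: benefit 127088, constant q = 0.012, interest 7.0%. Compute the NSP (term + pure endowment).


Term component = 12001.599
Pure endowment = 13_p_x * v^13 * benefit = 0.854752 * 0.414964 * 127088 = 45077.0737
NSP = 57078.6727


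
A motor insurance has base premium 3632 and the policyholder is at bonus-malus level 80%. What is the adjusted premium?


adjusted = base * BM_level / 100
= 3632 * 80 / 100
= 3632 * 0.8
= 2905.6


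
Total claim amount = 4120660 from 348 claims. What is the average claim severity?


severity = total / number
= 4120660 / 348
= 11840.977


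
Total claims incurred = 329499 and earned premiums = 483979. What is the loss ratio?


Loss ratio = claims / premiums
= 329499 / 483979
= 0.6808


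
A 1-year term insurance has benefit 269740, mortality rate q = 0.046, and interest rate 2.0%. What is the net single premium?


NSP = benefit * q * v
v = 1/(1+i) = 0.980392
NSP = 269740 * 0.046 * 0.980392
= 12164.7451


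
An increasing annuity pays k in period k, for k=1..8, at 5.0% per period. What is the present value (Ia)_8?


(Ia)_n = sum_{k=1}^{n} k * v^k, v = 1/(1+i)
v = 0.952381
Sum computed term by term:
(Ia)_8 = 27.4332


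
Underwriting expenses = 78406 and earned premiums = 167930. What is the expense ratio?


Expense ratio = expenses / premiums
= 78406 / 167930
= 0.4669


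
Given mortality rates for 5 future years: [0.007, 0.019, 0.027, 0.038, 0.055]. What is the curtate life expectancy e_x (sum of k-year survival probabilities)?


e_x = sum_{k=1}^{n} k_p_x
k_p_x values:
  1_p_x = 0.993
  2_p_x = 0.974133
  3_p_x = 0.947831
  4_p_x = 0.911814
  5_p_x = 0.861664
e_x = 4.6884


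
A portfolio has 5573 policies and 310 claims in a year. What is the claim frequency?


frequency = claims / policies
= 310 / 5573
= 0.0556


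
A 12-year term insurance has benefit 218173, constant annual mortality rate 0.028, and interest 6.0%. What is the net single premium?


NSP = benefit * sum_{k=0}^{n-1} k_p_x * q * v^(k+1)
With constant q=0.028, v=0.943396
Sum = 0.205721
NSP = 218173 * 0.205721
= 44882.829


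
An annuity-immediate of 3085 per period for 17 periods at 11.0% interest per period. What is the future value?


FV = PMT * ((1+i)^n - 1) / i
= 3085 * ((1.11)^17 - 1) / 0.11
= 3085 * (5.895093 - 1) / 0.11
= 137285.1001


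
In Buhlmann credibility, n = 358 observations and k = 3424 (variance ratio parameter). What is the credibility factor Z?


Z = n / (n + k)
= 358 / (358 + 3424)
= 358 / 3782
= 0.0947


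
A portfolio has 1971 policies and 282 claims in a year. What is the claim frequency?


frequency = claims / policies
= 282 / 1971
= 0.1431


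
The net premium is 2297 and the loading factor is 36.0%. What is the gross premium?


Gross = net * (1 + loading)
= 2297 * (1 + 0.36)
= 2297 * 1.36
= 3123.92


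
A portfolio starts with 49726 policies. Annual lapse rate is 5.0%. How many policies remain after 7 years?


remaining = initial * (1 - lapse)^years
= 49726 * (1 - 0.05)^7
= 49726 * 0.698337
= 34725.5204


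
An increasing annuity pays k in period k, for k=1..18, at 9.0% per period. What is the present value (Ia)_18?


(Ia)_n = sum_{k=1}^{n} k * v^k, v = 1/(1+i)
v = 0.917431
Sum computed term by term:
(Ia)_18 = 63.6416


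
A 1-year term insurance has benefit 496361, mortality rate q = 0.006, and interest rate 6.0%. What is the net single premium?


NSP = benefit * q * v
v = 1/(1+i) = 0.943396
NSP = 496361 * 0.006 * 0.943396
= 2809.5906


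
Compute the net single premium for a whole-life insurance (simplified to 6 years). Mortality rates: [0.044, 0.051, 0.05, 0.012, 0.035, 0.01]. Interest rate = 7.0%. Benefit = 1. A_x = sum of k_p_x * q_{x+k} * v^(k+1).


v = 0.934579
Year 0: k_p_x=1.0, q=0.044, term=0.041121
Year 1: k_p_x=0.956, q=0.051, term=0.042585
Year 2: k_p_x=0.907244, q=0.05, term=0.037029
Year 3: k_p_x=0.861882, q=0.012, term=0.00789
Year 4: k_p_x=0.851539, q=0.035, term=0.02125
Year 5: k_p_x=0.821735, q=0.01, term=0.005476
A_x = 0.1554


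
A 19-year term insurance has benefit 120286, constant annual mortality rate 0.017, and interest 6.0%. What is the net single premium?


NSP = benefit * sum_{k=0}^{n-1} k_p_x * q * v^(k+1)
With constant q=0.017, v=0.943396
Sum = 0.168097
NSP = 120286 * 0.168097
= 20219.7227


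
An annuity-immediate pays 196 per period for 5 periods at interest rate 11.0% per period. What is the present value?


PV = PMT * (1 - (1+i)^(-n)) / i
= 196 * (1 - (1+0.11)^(-5)) / 0.11
= 196 * (1 - 0.593451) / 0.11
= 196 * 3.695897
= 724.3958


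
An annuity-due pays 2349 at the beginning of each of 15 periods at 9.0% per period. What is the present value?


PV_due = PMT * (1-(1+i)^(-n))/i * (1+i)
PV_immediate = 18934.5571
PV_due = 18934.5571 * 1.09
= 20638.6673


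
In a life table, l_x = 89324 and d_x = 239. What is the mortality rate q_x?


q_x = d_x / l_x
= 239 / 89324
= 0.0027


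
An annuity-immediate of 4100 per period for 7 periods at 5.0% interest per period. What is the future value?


FV = PMT * ((1+i)^n - 1) / i
= 4100 * ((1.05)^7 - 1) / 0.05
= 4100 * (1.4071 - 1) / 0.05
= 33382.2347


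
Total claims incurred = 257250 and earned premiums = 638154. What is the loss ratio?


Loss ratio = claims / premiums
= 257250 / 638154
= 0.4031


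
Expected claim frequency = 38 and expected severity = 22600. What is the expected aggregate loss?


E[S] = E[N] * E[X]
= 38 * 22600
= 858800


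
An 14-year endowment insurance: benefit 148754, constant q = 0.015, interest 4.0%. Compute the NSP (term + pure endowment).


Term component = 21609.3004
Pure endowment = 14_p_x * v^14 * benefit = 0.809296 * 0.577475 * 148754 = 69519.8985
NSP = 91129.1989


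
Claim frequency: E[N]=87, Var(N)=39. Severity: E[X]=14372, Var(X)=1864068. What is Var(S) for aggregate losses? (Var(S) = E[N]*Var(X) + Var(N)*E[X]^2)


Var(S) = E[N]*Var(X) + Var(N)*E[X]^2
= 87*1864068 + 39*14372^2
= 162173916 + 8055620976
= 8.2178e+09


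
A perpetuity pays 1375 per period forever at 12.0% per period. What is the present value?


PV = PMT / i
= 1375 / 0.12
= 11458.3333


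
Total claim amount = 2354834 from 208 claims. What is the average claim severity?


severity = total / number
= 2354834 / 208
= 11321.3173


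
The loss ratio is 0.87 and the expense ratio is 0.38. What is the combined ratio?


Combined ratio = loss ratio + expense ratio
= 0.87 + 0.38
= 1.25


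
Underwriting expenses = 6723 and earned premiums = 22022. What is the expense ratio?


Expense ratio = expenses / premiums
= 6723 / 22022
= 0.3053


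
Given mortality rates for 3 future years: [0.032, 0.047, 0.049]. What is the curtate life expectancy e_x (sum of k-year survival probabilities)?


e_x = sum_{k=1}^{n} k_p_x
k_p_x values:
  1_p_x = 0.968
  2_p_x = 0.922504
  3_p_x = 0.877301
e_x = 2.7678


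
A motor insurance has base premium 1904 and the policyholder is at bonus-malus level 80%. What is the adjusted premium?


adjusted = base * BM_level / 100
= 1904 * 80 / 100
= 1904 * 0.8
= 1523.2


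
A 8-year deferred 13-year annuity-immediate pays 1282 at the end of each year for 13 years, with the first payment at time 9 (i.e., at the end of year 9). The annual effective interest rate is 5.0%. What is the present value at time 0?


PV at time 8 of the 13-year annuity-immediate:
a_n = 1282 * (1-(1+0.05)^(-13))/0.05 = 12042.5606
Discount back 8 years to time 0:
PV = 12042.5606 * (1+0.05)^(-8)
= 12042.5606 * 0.676839
= 8150.879


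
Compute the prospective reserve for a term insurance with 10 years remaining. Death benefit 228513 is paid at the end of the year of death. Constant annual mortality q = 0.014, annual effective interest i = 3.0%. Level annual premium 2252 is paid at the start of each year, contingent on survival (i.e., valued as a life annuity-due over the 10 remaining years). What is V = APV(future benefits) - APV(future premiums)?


v = 1/(1+i) = 0.970874
APV(future benefits) per unit = sum_{k=0}^{9} k_p_x * q * v^(k+1) = 0.112559
APV(future benefits) = 228513 * 0.112559 = 25721.0915
Life annuity-due factor ä_{x:10} = sum_{k=0}^{9} k_p_x * v^k = 8.281093
APV(future premiums) = 2252 * 8.281093 = 18649.0218
V = 25721.0915 - 18649.0218
= 7072.0697
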